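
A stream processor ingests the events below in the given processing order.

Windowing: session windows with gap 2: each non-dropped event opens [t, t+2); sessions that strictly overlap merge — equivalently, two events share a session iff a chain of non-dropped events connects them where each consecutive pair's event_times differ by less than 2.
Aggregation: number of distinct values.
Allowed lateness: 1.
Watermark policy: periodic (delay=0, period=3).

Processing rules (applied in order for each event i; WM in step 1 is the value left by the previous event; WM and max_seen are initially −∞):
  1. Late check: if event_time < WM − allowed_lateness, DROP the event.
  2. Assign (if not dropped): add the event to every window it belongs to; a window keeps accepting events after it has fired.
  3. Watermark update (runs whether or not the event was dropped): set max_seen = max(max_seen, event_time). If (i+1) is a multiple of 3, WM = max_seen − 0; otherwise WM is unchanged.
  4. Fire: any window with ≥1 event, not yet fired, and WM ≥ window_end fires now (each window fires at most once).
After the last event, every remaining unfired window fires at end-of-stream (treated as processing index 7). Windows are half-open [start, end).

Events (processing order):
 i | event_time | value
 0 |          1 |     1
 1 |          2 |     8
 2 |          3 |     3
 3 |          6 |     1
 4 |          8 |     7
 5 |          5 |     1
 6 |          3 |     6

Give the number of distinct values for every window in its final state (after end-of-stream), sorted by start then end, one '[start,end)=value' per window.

[1,5)=3 [5,8)=1 [8,10)=1

i=0 t=1 v=1: → [1,3); WM=−∞
i=1 t=2 v=8: → [1,4); WM=−∞
i=2 t=3 v=3: → [1,5); WM=3
i=3 t=6 v=1: → [6,8); WM=3
i=4 t=8 v=7: → [8,10); WM=3
i=5 t=5 v=1: → [5,8); WM=8
i=6 t=3 v=6: DROP (t<8-1); WM=8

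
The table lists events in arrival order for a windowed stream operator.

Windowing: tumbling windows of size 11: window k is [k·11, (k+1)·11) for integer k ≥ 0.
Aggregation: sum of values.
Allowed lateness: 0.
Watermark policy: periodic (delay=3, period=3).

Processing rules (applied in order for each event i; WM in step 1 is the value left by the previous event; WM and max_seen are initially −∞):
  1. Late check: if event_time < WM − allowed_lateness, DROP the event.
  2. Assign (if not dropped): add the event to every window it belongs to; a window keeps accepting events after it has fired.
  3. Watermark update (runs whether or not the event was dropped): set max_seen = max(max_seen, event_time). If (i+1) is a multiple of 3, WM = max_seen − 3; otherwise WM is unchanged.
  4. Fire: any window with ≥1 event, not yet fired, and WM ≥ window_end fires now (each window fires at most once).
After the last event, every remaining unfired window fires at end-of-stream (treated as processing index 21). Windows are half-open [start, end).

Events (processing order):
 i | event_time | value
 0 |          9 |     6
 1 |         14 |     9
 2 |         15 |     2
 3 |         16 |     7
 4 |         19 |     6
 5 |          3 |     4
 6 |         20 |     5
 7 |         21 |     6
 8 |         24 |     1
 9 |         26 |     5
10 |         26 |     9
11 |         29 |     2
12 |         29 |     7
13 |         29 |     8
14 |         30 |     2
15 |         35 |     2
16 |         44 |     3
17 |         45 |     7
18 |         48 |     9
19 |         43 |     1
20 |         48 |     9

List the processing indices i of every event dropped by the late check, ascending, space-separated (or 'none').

i=0 t=9 v=6: → [0,11); WM=−∞
i=1 t=14 v=9: → [11,22); WM=−∞
i=2 t=15 v=2: → [11,22); WM=12; [0,11) fires=6
i=3 t=16 v=7: → [11,22); WM=12
i=4 t=19 v=6: → [11,22); WM=12
i=5 t=3 v=4: DROP (t<12-0); WM=16
i=6 t=20 v=5: → [11,22); WM=16
i=7 t=21 v=6: → [11,22); WM=16
i=8 t=24 v=1: → [22,33); WM=21
i=9 t=26 v=5: → [22,33); WM=21
i=10 t=26 v=9: → [22,33); WM=21
i=11 t=29 v=2: → [22,33); WM=26; [11,22) fires=35
i=12 t=29 v=7: → [22,33); WM=26
i=13 t=29 v=8: → [22,33); WM=26
i=14 t=30 v=2: → [22,33); WM=27
i=15 t=35 v=2: → [33,44); WM=27
i=16 t=44 v=3: → [44,55); WM=27
i=17 t=45 v=7: → [44,55); WM=42; [22,33) fires=34
i=18 t=48 v=9: → [44,55); WM=42
i=19 t=43 v=1: → [33,44); WM=42
i=20 t=48 v=9: → [44,55); WM=45; [33,44) fires=3

5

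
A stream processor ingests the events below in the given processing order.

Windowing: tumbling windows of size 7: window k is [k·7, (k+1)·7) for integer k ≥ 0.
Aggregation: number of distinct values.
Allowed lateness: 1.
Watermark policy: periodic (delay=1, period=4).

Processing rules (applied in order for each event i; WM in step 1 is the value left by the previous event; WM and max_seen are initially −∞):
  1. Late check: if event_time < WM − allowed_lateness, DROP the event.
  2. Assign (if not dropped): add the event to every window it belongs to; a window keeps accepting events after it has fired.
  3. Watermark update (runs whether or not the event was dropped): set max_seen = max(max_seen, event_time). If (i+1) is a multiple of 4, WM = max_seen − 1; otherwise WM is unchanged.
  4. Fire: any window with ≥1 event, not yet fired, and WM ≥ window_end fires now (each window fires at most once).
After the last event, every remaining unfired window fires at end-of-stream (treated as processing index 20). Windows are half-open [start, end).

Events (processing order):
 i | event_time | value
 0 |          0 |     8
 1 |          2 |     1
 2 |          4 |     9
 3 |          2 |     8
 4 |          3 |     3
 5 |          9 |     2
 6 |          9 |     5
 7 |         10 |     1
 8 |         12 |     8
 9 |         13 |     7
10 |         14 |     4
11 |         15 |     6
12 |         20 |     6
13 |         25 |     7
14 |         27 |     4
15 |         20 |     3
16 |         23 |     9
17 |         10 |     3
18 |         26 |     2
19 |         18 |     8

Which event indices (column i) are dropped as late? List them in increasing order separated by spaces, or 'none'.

16 17 19

i=0 t=0 v=8: → [0,7); WM=−∞
i=1 t=2 v=1: → [0,7); WM=−∞
i=2 t=4 v=9: → [0,7); WM=−∞
i=3 t=2 v=8: → [0,7); WM=3
i=4 t=3 v=3: → [0,7); WM=3
i=5 t=9 v=2: → [7,14); WM=3
i=6 t=9 v=5: → [7,14); WM=3
i=7 t=10 v=1: → [7,14); WM=9; [0,7) fires=4
i=8 t=12 v=8: → [7,14); WM=9
i=9 t=13 v=7: → [7,14); WM=9
i=10 t=14 v=4: → [14,21); WM=9
i=11 t=15 v=6: → [14,21); WM=14; [7,14) fires=5
i=12 t=20 v=6: → [14,21); WM=14
i=13 t=25 v=7: → [21,28); WM=14
i=14 t=27 v=4: → [21,28); WM=14
i=15 t=20 v=3: → [14,21); WM=26; [14,21) fires=3
i=16 t=23 v=9: DROP (t<26-1); WM=26
i=17 t=10 v=3: DROP (t<26-1); WM=26
i=18 t=26 v=2: → [21,28); WM=26
i=19 t=18 v=8: DROP (t<26-1); WM=26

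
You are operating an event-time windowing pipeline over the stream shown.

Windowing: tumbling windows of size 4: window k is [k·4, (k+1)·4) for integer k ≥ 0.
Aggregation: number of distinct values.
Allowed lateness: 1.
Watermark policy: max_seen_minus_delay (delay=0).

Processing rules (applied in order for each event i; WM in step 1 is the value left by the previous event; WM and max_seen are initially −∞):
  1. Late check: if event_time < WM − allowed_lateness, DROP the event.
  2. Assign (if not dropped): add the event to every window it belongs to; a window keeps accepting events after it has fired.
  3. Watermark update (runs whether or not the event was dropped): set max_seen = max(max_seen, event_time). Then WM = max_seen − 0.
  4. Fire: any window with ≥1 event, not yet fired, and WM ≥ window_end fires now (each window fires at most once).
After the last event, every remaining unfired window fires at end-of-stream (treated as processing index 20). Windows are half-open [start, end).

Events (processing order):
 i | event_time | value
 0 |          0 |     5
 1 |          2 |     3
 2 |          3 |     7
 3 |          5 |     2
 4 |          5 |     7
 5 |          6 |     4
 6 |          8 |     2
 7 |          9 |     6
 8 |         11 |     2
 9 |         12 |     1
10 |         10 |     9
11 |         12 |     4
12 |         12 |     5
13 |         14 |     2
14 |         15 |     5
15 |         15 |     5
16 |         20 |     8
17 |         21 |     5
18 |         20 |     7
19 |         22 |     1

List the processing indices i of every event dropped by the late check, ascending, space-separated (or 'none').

i=0 t=0 v=5: → [0,4); WM=0
i=1 t=2 v=3: → [0,4); WM=2
i=2 t=3 v=7: → [0,4); WM=3
i=3 t=5 v=2: → [4,8); WM=5; [0,4) fires=3
i=4 t=5 v=7: → [4,8); WM=5
i=5 t=6 v=4: → [4,8); WM=6
i=6 t=8 v=2: → [8,12); WM=8; [4,8) fires=3
i=7 t=9 v=6: → [8,12); WM=9
i=8 t=11 v=2: → [8,12); WM=11
i=9 t=12 v=1: → [12,16); WM=12; [8,12) fires=2
i=10 t=10 v=9: DROP (t<12-1); WM=12
i=11 t=12 v=4: → [12,16); WM=12
i=12 t=12 v=5: → [12,16); WM=12
i=13 t=14 v=2: → [12,16); WM=14
i=14 t=15 v=5: → [12,16); WM=15
i=15 t=15 v=5: → [12,16); WM=15
i=16 t=20 v=8: → [20,24); WM=20; [12,16) fires=4
i=17 t=21 v=5: → [20,24); WM=21
i=18 t=20 v=7: → [20,24); WM=21
i=19 t=22 v=1: → [20,24); WM=22

10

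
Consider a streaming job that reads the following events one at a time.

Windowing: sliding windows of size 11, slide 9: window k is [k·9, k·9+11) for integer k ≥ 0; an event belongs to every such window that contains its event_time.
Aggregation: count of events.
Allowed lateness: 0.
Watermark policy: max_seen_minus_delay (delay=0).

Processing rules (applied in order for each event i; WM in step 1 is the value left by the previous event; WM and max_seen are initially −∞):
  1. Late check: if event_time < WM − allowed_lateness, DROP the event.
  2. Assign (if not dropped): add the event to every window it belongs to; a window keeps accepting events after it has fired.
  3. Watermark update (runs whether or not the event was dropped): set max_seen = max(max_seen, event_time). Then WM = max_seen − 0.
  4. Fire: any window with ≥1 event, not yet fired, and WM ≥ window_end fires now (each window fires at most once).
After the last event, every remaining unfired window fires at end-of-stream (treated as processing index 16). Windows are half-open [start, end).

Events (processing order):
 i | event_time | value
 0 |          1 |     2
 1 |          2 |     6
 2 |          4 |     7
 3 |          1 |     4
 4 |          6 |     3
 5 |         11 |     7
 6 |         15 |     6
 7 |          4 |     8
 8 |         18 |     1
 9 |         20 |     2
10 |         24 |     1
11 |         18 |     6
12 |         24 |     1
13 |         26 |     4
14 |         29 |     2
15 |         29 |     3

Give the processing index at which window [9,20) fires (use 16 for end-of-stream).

i=0 t=1 v=2: → [0,11); WM=1
i=1 t=2 v=6: → [0,11); WM=2
i=2 t=4 v=7: → [0,11); WM=4
i=3 t=1 v=4: DROP (t<4-0); WM=4
i=4 t=6 v=3: → [0,11); WM=6
i=5 t=11 v=7: → [9,20); WM=11; [0,11) fires=4
i=6 t=15 v=6: → [9,20); WM=15
i=7 t=4 v=8: DROP (t<15-0); WM=15
i=8 t=18 v=1: → [18,29),[9,20); WM=18
i=9 t=20 v=2: → [18,29); WM=20; [9,20) fires=3
i=10 t=24 v=1: → [18,29); WM=24
i=11 t=18 v=6: DROP (t<24-0); WM=24
i=12 t=24 v=1: → [18,29); WM=24
i=13 t=26 v=4: → [18,29); WM=26
i=14 t=29 v=2: → [27,38); WM=29; [18,29) fires=5
i=15 t=29 v=3: → [27,38); WM=29

9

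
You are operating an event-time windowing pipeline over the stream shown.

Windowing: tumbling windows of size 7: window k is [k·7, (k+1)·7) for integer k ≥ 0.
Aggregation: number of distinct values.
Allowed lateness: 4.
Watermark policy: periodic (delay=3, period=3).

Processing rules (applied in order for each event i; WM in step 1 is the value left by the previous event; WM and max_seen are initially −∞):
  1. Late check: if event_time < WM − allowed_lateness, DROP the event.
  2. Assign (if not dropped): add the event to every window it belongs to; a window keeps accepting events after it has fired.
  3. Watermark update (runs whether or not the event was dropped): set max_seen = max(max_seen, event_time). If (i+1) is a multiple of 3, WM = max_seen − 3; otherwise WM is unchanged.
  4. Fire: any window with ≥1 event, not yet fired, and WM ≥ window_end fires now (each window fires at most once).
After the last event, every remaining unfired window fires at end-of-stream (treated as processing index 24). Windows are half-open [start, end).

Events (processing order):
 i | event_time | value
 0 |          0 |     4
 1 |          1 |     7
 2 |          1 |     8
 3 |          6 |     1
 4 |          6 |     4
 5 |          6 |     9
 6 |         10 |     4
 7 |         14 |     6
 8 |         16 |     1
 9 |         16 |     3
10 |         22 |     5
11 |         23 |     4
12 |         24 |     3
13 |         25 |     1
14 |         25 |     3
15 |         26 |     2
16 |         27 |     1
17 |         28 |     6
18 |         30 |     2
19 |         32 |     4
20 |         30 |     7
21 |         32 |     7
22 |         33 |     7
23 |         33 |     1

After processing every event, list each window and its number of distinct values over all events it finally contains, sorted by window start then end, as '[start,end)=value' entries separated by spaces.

i=0 t=0 v=4: → [0,7); WM=−∞
i=1 t=1 v=7: → [0,7); WM=−∞
i=2 t=1 v=8: → [0,7); WM=-2
i=3 t=6 v=1: → [0,7); WM=-2
i=4 t=6 v=4: → [0,7); WM=-2
i=5 t=6 v=9: → [0,7); WM=3
i=6 t=10 v=4: → [7,14); WM=3
i=7 t=14 v=6: → [14,21); WM=3
i=8 t=16 v=1: → [14,21); WM=13; [0,7) fires=5
i=9 t=16 v=3: → [14,21); WM=13
i=10 t=22 v=5: → [21,28); WM=13
i=11 t=23 v=4: → [21,28); WM=20; [7,14) fires=1
i=12 t=24 v=3: → [21,28); WM=20
i=13 t=25 v=1: → [21,28); WM=20
i=14 t=25 v=3: → [21,28); WM=22; [14,21) fires=3
i=15 t=26 v=2: → [21,28); WM=22
i=16 t=27 v=1: → [21,28); WM=22
i=17 t=28 v=6: → [28,35); WM=25
i=18 t=30 v=2: → [28,35); WM=25
i=19 t=32 v=4: → [28,35); WM=25
i=20 t=30 v=7: → [28,35); WM=29; [21,28) fires=5
i=21 t=32 v=7: → [28,35); WM=29
i=22 t=33 v=7: → [28,35); WM=29
i=23 t=33 v=1: → [28,35); WM=30

[0,7)=5 [7,14)=1 [14,21)=3 [21,28)=5 [28,35)=5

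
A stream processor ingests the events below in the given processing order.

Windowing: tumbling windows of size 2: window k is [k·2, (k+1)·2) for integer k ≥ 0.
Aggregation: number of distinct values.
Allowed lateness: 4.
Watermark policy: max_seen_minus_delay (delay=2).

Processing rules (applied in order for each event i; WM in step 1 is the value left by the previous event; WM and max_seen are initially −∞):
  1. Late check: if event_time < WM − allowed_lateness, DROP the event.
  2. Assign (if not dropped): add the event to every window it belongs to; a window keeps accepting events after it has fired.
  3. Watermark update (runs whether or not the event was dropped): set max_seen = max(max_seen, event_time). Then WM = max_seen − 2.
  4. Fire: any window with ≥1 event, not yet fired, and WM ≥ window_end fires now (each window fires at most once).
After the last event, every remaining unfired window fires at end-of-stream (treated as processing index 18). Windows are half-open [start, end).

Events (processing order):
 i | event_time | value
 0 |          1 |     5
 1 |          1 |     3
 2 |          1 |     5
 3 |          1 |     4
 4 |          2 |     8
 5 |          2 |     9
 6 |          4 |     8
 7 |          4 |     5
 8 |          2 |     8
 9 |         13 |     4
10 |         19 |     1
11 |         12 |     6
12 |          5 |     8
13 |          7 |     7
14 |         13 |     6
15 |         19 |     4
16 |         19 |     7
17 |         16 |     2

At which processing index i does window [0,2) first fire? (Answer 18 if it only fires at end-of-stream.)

6

i=0 t=1 v=5: → [0,2); WM=-1
i=1 t=1 v=3: → [0,2); WM=-1
i=2 t=1 v=5: → [0,2); WM=-1
i=3 t=1 v=4: → [0,2); WM=-1
i=4 t=2 v=8: → [2,4); WM=0
i=5 t=2 v=9: → [2,4); WM=0
i=6 t=4 v=8: → [4,6); WM=2; [0,2) fires=3
i=7 t=4 v=5: → [4,6); WM=2
i=8 t=2 v=8: → [2,4); WM=2
i=9 t=13 v=4: → [12,14); WM=11; [2,4) fires=2 [4,6) fires=2
i=10 t=19 v=1: → [18,20); WM=17; [12,14) fires=1
i=11 t=12 v=6: DROP (t<17-4); WM=17
i=12 t=5 v=8: DROP (t<17-4); WM=17
i=13 t=7 v=7: DROP (t<17-4); WM=17
i=14 t=13 v=6: → [12,14); WM=17
i=15 t=19 v=4: → [18,20); WM=17
i=16 t=19 v=7: → [18,20); WM=17
i=17 t=16 v=2: → [16,18); WM=17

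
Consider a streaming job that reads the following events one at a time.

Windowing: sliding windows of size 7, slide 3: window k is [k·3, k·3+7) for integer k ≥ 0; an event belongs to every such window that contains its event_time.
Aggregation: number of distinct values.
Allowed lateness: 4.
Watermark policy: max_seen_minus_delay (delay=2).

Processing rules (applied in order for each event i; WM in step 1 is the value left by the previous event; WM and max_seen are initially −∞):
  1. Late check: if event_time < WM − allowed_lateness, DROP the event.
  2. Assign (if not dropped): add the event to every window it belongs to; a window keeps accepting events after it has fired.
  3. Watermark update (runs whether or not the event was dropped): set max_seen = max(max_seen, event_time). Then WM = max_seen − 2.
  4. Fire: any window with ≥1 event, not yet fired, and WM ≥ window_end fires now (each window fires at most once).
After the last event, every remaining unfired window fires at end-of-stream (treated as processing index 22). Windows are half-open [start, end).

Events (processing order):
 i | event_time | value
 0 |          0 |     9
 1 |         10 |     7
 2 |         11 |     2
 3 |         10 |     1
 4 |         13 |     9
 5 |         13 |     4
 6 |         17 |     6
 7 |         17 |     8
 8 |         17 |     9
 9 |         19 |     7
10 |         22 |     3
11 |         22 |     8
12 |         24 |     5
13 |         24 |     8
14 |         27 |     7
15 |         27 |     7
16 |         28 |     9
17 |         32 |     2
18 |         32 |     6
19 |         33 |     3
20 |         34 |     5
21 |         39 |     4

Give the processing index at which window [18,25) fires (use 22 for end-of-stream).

14

i=0 t=0 v=9: → [0,7); WM=-2
i=1 t=10 v=7: → [9,16),[6,13); WM=8; [0,7) fires=1
i=2 t=11 v=2: → [9,16),[6,13); WM=9
i=3 t=10 v=1: → [9,16),[6,13); WM=9
i=4 t=13 v=9: → [12,19),[9,16); WM=11
i=5 t=13 v=4: → [12,19),[9,16); WM=11
i=6 t=17 v=6: → [15,22),[12,19); WM=15; [6,13) fires=3
i=7 t=17 v=8: → [15,22),[12,19); WM=15
i=8 t=17 v=9: → [15,22),[12,19); WM=15
i=9 t=19 v=7: → [18,25),[15,22); WM=17; [9,16) fires=5
i=10 t=22 v=3: → [21,28),[18,25); WM=20; [12,19) fires=4
i=11 t=22 v=8: → [21,28),[18,25); WM=20
i=12 t=24 v=5: → [24,31),[21,28),[18,25); WM=22; [15,22) fires=4
i=13 t=24 v=8: → [24,31),[21,28),[18,25); WM=22
i=14 t=27 v=7: → [27,34),[24,31),[21,28); WM=25; [18,25) fires=4
i=15 t=27 v=7: → [27,34),[24,31),[21,28); WM=25
i=16 t=28 v=9: → [27,34),[24,31); WM=26
i=17 t=32 v=2: → [30,37),[27,34); WM=30; [21,28) fires=4
i=18 t=32 v=6: → [30,37),[27,34); WM=30
i=19 t=33 v=3: → [33,40),[30,37),[27,34); WM=31; [24,31) fires=4
i=20 t=34 v=5: → [33,40),[30,37); WM=32
i=21 t=39 v=4: → [39,46),[36,43),[33,40); WM=37; [27,34) fires=5 [30,37) fires=4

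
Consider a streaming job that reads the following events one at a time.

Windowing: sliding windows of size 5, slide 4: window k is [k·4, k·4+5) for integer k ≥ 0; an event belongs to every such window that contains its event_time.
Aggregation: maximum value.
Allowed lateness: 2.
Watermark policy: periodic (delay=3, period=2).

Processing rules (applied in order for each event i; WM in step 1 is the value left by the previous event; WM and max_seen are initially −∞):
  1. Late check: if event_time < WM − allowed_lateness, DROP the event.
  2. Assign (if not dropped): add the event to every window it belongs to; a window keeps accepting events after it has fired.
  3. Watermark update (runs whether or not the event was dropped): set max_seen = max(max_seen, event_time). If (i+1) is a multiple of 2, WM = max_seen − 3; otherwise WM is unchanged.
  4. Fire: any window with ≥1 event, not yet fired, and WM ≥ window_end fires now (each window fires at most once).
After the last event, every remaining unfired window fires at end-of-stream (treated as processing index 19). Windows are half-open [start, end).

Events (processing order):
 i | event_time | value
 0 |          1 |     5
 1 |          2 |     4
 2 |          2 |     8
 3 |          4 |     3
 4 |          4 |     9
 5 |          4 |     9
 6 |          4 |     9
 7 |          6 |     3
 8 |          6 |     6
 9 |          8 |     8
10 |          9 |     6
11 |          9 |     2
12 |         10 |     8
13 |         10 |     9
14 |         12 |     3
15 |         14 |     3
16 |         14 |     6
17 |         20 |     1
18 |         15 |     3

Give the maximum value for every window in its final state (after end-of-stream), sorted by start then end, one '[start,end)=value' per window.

i=0 t=1 v=5: → [0,5); WM=−∞
i=1 t=2 v=4: → [0,5); WM=-1
i=2 t=2 v=8: → [0,5); WM=-1
i=3 t=4 v=3: → [4,9),[0,5); WM=1
i=4 t=4 v=9: → [4,9),[0,5); WM=1
i=5 t=4 v=9: → [4,9),[0,5); WM=1
i=6 t=4 v=9: → [4,9),[0,5); WM=1
i=7 t=6 v=3: → [4,9); WM=3
i=8 t=6 v=6: → [4,9); WM=3
i=9 t=8 v=8: → [8,13),[4,9); WM=5; [0,5) fires=9
i=10 t=9 v=6: → [8,13); WM=5
i=11 t=9 v=2: → [8,13); WM=6
i=12 t=10 v=8: → [8,13); WM=6
i=13 t=10 v=9: → [8,13); WM=7
i=14 t=12 v=3: → [12,17),[8,13); WM=7
i=15 t=14 v=3: → [12,17); WM=11; [4,9) fires=9
i=16 t=14 v=6: → [12,17); WM=11
i=17 t=20 v=1: → [20,25),[16,21); WM=17; [8,13) fires=9 [12,17) fires=6
i=18 t=15 v=3: → [12,17); WM=17

[0,5)=9 [4,9)=9 [8,13)=9 [12,17)=6 [16,21)=1 [20,25)=1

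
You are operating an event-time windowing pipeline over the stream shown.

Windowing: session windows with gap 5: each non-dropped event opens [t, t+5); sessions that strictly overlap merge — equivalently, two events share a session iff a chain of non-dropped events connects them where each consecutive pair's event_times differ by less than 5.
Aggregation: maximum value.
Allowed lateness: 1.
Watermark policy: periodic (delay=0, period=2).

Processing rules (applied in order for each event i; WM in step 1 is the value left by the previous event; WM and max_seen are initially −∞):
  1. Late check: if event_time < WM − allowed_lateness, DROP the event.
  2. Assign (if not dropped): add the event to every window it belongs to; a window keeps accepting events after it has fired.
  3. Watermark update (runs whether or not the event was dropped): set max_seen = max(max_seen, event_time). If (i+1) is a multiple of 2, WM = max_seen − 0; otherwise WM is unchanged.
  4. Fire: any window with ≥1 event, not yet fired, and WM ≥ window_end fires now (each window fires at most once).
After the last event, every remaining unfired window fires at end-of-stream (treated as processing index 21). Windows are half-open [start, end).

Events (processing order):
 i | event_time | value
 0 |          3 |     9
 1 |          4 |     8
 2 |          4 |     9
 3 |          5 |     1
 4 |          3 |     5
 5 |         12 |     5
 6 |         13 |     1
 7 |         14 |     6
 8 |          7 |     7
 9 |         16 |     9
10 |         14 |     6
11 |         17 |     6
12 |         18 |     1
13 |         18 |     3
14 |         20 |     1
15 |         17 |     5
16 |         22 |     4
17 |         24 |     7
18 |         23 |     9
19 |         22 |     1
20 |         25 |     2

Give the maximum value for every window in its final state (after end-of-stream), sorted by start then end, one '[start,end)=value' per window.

[3,10)=9 [12,30)=9

i=0 t=3 v=9: → [3,8); WM=−∞
i=1 t=4 v=8: → [3,9); WM=4
i=2 t=4 v=9: → [3,9); WM=4
i=3 t=5 v=1: → [3,10); WM=5
i=4 t=3 v=5: DROP (t<5-1); WM=5
i=5 t=12 v=5: → [12,17); WM=12
i=6 t=13 v=1: → [12,18); WM=12
i=7 t=14 v=6: → [12,19); WM=14
i=8 t=7 v=7: DROP (t<14-1); WM=14
i=9 t=16 v=9: → [12,21); WM=16
i=10 t=14 v=6: DROP (t<16-1); WM=16
i=11 t=17 v=6: → [12,22); WM=17
i=12 t=18 v=1: → [12,23); WM=17
i=13 t=18 v=3: → [12,23); WM=18
i=14 t=20 v=1: → [12,25); WM=18
i=15 t=17 v=5: → [12,25); WM=20
i=16 t=22 v=4: → [12,27); WM=20
i=17 t=24 v=7: → [12,29); WM=24
i=18 t=23 v=9: → [12,29); WM=24
i=19 t=22 v=1: DROP (t<24-1); WM=24
i=20 t=25 v=2: → [12,30); WM=24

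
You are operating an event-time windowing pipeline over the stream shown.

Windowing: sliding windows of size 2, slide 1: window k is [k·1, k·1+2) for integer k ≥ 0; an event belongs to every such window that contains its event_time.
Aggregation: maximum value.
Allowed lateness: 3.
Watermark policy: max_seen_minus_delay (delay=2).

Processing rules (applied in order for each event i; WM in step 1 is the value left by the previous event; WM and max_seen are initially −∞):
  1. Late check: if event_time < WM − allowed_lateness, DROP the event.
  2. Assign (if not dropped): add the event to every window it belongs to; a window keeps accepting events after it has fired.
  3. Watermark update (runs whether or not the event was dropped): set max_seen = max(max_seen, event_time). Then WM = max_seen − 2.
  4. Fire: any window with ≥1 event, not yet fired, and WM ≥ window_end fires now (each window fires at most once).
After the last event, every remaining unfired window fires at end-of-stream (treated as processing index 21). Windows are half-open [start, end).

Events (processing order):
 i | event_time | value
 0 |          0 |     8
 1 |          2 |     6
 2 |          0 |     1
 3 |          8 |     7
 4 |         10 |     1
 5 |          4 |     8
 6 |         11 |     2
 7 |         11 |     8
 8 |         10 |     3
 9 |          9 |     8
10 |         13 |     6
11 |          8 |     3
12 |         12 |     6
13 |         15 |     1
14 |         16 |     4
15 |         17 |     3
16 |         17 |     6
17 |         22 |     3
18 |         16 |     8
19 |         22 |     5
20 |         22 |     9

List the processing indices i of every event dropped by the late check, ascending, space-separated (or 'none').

5 18

i=0 t=0 v=8: → [0,2); WM=-2
i=1 t=2 v=6: → [2,4),[1,3); WM=0
i=2 t=0 v=1: → [0,2); WM=0
i=3 t=8 v=7: → [8,10),[7,9); WM=6; [0,2) fires=8 [1,3) fires=6 [2,4) fires=6
i=4 t=10 v=1: → [10,12),[9,11); WM=8
i=5 t=4 v=8: DROP (t<8-3); WM=8
i=6 t=11 v=2: → [11,13),[10,12); WM=9; [7,9) fires=7
i=7 t=11 v=8: → [11,13),[10,12); WM=9
i=8 t=10 v=3: → [10,12),[9,11); WM=9
i=9 t=9 v=8: → [9,11),[8,10); WM=9
i=10 t=13 v=6: → [13,15),[12,14); WM=11; [8,10) fires=8 [9,11) fires=8
i=11 t=8 v=3: → [8,10),[7,9); WM=11
i=12 t=12 v=6: → [12,14),[11,13); WM=11
i=13 t=15 v=1: → [15,17),[14,16); WM=13; [10,12) fires=8 [11,13) fires=8
i=14 t=16 v=4: → [16,18),[15,17); WM=14; [12,14) fires=6
i=15 t=17 v=3: → [17,19),[16,18); WM=15; [13,15) fires=6
i=16 t=17 v=6: → [17,19),[16,18); WM=15
i=17 t=22 v=3: → [22,24),[21,23); WM=20; [14,16) fires=1 [15,17) fires=4 [16,18) fires=6 [17,19) fires=6
i=18 t=16 v=8: DROP (t<20-3); WM=20
i=19 t=22 v=5: → [22,24),[21,23); WM=20
i=20 t=22 v=9: → [22,24),[21,23); WM=20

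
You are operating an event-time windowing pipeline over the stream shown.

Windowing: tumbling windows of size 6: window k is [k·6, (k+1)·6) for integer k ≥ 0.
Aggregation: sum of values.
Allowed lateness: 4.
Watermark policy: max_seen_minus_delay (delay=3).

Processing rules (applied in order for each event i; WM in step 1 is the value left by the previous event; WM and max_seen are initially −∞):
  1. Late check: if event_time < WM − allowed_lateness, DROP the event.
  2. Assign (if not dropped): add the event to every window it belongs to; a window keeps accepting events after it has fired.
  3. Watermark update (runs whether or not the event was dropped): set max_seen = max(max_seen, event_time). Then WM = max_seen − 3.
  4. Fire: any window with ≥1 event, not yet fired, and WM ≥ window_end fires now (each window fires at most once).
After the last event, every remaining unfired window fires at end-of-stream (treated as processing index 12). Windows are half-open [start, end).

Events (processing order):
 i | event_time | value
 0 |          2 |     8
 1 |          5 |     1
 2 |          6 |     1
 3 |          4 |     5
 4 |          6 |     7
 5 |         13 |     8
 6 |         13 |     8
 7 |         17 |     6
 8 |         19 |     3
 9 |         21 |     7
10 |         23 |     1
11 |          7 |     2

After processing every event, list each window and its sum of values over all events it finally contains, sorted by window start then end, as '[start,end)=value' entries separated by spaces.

i=0 t=2 v=8: → [0,6); WM=-1
i=1 t=5 v=1: → [0,6); WM=2
i=2 t=6 v=1: → [6,12); WM=3
i=3 t=4 v=5: → [0,6); WM=3
i=4 t=6 v=7: → [6,12); WM=3
i=5 t=13 v=8: → [12,18); WM=10; [0,6) fires=14
i=6 t=13 v=8: → [12,18); WM=10
i=7 t=17 v=6: → [12,18); WM=14; [6,12) fires=8
i=8 t=19 v=3: → [18,24); WM=16
i=9 t=21 v=7: → [18,24); WM=18; [12,18) fires=22
i=10 t=23 v=1: → [18,24); WM=20
i=11 t=7 v=2: DROP (t<20-4); WM=20

[0,6)=14 [6,12)=8 [12,18)=22 [18,24)=11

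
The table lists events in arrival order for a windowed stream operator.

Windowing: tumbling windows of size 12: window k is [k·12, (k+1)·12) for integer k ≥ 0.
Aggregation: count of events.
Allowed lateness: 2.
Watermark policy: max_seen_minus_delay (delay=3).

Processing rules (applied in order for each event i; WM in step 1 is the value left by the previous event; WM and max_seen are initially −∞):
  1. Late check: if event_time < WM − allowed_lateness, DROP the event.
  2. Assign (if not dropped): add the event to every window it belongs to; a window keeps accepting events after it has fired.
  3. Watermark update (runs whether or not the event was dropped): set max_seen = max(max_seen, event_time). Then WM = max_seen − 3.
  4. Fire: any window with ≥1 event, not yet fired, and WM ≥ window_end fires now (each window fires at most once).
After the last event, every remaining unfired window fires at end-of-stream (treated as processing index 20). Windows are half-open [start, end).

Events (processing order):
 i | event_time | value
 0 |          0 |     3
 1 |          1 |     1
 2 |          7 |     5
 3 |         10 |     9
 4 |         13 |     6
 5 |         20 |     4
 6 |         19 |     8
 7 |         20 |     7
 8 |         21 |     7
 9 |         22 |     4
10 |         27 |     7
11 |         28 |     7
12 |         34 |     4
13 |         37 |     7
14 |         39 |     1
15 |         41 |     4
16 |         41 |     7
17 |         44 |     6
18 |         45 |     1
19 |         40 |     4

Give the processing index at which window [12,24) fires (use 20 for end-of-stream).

i=0 t=0 v=3: → [0,12); WM=-3
i=1 t=1 v=1: → [0,12); WM=-2
i=2 t=7 v=5: → [0,12); WM=4
i=3 t=10 v=9: → [0,12); WM=7
i=4 t=13 v=6: → [12,24); WM=10
i=5 t=20 v=4: → [12,24); WM=17; [0,12) fires=4
i=6 t=19 v=8: → [12,24); WM=17
i=7 t=20 v=7: → [12,24); WM=17
i=8 t=21 v=7: → [12,24); WM=18
i=9 t=22 v=4: → [12,24); WM=19
i=10 t=27 v=7: → [24,36); WM=24; [12,24) fires=6
i=11 t=28 v=7: → [24,36); WM=25
i=12 t=34 v=4: → [24,36); WM=31
i=13 t=37 v=7: → [36,48); WM=34
i=14 t=39 v=1: → [36,48); WM=36; [24,36) fires=3
i=15 t=41 v=4: → [36,48); WM=38
i=16 t=41 v=7: → [36,48); WM=38
i=17 t=44 v=6: → [36,48); WM=41
i=18 t=45 v=1: → [36,48); WM=42
i=19 t=40 v=4: → [36,48); WM=42

10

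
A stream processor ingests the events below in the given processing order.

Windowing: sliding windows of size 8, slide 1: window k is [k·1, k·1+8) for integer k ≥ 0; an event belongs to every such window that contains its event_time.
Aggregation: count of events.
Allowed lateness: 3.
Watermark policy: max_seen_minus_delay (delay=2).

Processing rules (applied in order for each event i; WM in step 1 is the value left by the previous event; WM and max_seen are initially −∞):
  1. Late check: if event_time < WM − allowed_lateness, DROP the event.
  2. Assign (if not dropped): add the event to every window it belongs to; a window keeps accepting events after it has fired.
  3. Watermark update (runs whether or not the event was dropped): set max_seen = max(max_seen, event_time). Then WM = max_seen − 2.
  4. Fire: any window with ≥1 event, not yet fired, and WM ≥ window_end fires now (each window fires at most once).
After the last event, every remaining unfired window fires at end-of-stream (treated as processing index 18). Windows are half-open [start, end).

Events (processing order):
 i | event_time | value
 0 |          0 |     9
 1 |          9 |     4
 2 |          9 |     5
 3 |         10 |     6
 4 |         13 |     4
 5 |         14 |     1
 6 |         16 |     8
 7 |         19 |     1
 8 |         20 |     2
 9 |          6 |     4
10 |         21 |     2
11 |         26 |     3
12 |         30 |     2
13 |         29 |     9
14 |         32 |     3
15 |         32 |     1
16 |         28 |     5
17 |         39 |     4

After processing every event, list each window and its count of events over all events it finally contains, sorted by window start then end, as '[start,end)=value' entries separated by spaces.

i=0 t=0 v=9: → [0,8); WM=-2
i=1 t=9 v=4: → [9,17),[8,16),[7,15),[6,14),[5,13),[4,12),[3,11),[2,10); WM=7
i=2 t=9 v=5: → [9,17),[8,16),[7,15),[6,14),[5,13),[4,12),[3,11),[2,10); WM=7
i=3 t=10 v=6: → [10,18),[9,17),[8,16),[7,15),[6,14),[5,13),[4,12),[3,11); WM=8; [0,8) fires=1
i=4 t=13 v=4: → [13,21),[12,20),[11,19),[10,18),[9,17),[8,16),[7,15),[6,14); WM=11; [2,10) fires=2 [3,11) fires=3
i=5 t=14 v=1: → [14,22),[13,21),[12,20),[11,19),[10,18),[9,17),[8,16),[7,15); WM=12; [4,12) fires=3
i=6 t=16 v=8: → [16,24),[15,23),[14,22),[13,21),[12,20),[11,19),[10,18),[9,17); WM=14; [5,13) fires=3 [6,14) fires=4
i=7 t=19 v=1: → [19,27),[18,26),[17,25),[16,24),[15,23),[14,22),[13,21),[12,20); WM=17; [7,15) fires=5 [8,16) fires=5 [9,17) fires=6
i=8 t=20 v=2: → [20,28),[19,27),[18,26),[17,25),[16,24),[15,23),[14,22),[13,21); WM=18; [10,18) fires=4
i=9 t=6 v=4: DROP (t<18-3); WM=18
i=10 t=21 v=2: → [21,29),[20,28),[19,27),[18,26),[17,25),[16,24),[15,23),[14,22); WM=19; [11,19) fires=3
i=11 t=26 v=3: → [26,34),[25,33),[24,32),[23,31),[22,30),[21,29),[20,28),[19,27); WM=24; [12,20) fires=4 [13,21) fires=5 [14,22) fires=5 [15,23) fires=4 [16,24) fires=4
i=12 t=30 v=2: → [30,38),[29,37),[28,36),[27,35),[26,34),[25,33),[24,32),[23,31); WM=28; [17,25) fires=3 [18,26) fires=3 [19,27) fires=4 [20,28) fires=3
i=13 t=29 v=9: → [29,37),[28,36),[27,35),[26,34),[25,33),[24,32),[23,31),[22,30); WM=28
i=14 t=32 v=3: → [32,40),[31,39),[30,38),[29,37),[28,36),[27,35),[26,34),[25,33); WM=30; [21,29) fires=2 [22,30) fires=2
i=15 t=32 v=1: → [32,40),[31,39),[30,38),[29,37),[28,36),[27,35),[26,34),[25,33); WM=30
i=16 t=28 v=5: → [28,36),[27,35),[26,34),[25,33),[24,32),[23,31),[22,30),[21,29); WM=30
i=17 t=39 v=4: → [39,47),[38,46),[37,45),[36,44),[35,43),[34,42),[33,41),[32,40); WM=37; [23,31) fires=4 [24,32) fires=4 [25,33) fires=6 [26,34) fires=6 [27,35) fires=5 [28,36) fires=5 [29,37) fires=4

[0,8)=1 [2,10)=2 [3,11)=3 [4,12)=3 [5,13)=3 [6,14)=4 [7,15)=5 [8,16)=5 [9,17)=6 [10,18)=4 [11,19)=3 [12,20)=4 [13,21)=5 [14,22)=5 [15,23)=4 [16,24)=4 [17,25)=3 [18,26)=3 [19,27)=4 [20,28)=3 [21,29)=3 [22,30)=3 [23,31)=4 [24,32)=4 [25,33)=6 [26,34)=6 [27,35)=5 [28,36)=5 [29,37)=4 [30,38)=3 [31,39)=2 [32,40)=3 [33,41)=1 [34,42)=1 [35,43)=1 [36,44)=1 [37,45)=1 [38,46)=1 [39,47)=1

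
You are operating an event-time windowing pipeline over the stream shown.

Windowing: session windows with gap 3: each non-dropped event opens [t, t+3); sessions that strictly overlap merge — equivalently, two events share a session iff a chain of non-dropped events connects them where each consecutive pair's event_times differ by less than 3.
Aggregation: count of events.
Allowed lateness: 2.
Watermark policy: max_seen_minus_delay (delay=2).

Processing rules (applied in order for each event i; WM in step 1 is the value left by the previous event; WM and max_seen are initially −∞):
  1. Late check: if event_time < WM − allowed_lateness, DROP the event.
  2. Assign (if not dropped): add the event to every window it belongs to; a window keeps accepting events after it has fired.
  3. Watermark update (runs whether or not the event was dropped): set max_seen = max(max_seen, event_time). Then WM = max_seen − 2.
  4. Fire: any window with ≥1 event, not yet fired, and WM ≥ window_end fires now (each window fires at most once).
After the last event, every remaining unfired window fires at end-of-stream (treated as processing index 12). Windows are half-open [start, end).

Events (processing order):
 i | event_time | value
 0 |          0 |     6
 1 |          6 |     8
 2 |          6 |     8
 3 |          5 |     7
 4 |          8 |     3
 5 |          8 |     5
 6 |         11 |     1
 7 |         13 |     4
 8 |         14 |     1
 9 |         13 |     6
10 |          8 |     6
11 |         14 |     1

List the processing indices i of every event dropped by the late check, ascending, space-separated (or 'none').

i=0 t=0 v=6: → [0,3); WM=-2
i=1 t=6 v=8: → [6,9); WM=4
i=2 t=6 v=8: → [6,9); WM=4
i=3 t=5 v=7: → [5,9); WM=4
i=4 t=8 v=3: → [5,11); WM=6
i=5 t=8 v=5: → [5,11); WM=6
i=6 t=11 v=1: → [11,14); WM=9
i=7 t=13 v=4: → [11,16); WM=11
i=8 t=14 v=1: → [11,17); WM=12
i=9 t=13 v=6: → [11,17); WM=12
i=10 t=8 v=6: DROP (t<12-2); WM=12
i=11 t=14 v=1: → [11,17); WM=12

10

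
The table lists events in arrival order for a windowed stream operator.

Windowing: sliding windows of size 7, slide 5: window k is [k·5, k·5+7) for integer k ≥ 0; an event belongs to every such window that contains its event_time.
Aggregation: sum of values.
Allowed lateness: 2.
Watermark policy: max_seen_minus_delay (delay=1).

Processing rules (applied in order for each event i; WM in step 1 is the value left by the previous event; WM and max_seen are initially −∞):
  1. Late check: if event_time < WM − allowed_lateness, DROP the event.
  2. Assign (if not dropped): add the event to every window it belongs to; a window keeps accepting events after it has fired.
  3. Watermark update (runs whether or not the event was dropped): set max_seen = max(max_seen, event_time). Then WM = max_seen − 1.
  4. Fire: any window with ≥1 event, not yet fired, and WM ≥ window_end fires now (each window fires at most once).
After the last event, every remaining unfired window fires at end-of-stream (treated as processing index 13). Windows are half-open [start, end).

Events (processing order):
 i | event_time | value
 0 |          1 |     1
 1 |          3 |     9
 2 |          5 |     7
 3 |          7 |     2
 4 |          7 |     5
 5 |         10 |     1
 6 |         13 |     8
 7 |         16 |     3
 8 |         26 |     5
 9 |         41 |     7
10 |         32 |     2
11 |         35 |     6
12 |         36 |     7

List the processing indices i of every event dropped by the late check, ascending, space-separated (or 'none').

i=0 t=1 v=1: → [0,7); WM=0
i=1 t=3 v=9: → [0,7); WM=2
i=2 t=5 v=7: → [5,12),[0,7); WM=4
i=3 t=7 v=2: → [5,12); WM=6
i=4 t=7 v=5: → [5,12); WM=6
i=5 t=10 v=1: → [10,17),[5,12); WM=9; [0,7) fires=17
i=6 t=13 v=8: → [10,17); WM=12; [5,12) fires=15
i=7 t=16 v=3: → [15,22),[10,17); WM=15
i=8 t=26 v=5: → [25,32),[20,27); WM=25; [10,17) fires=12 [15,22) fires=3
i=9 t=41 v=7: → [40,47),[35,42); WM=40; [20,27) fires=5 [25,32) fires=5
i=10 t=32 v=2: DROP (t<40-2); WM=40
i=11 t=35 v=6: DROP (t<40-2); WM=40
i=12 t=36 v=7: DROP (t<40-2); WM=40

10 11 12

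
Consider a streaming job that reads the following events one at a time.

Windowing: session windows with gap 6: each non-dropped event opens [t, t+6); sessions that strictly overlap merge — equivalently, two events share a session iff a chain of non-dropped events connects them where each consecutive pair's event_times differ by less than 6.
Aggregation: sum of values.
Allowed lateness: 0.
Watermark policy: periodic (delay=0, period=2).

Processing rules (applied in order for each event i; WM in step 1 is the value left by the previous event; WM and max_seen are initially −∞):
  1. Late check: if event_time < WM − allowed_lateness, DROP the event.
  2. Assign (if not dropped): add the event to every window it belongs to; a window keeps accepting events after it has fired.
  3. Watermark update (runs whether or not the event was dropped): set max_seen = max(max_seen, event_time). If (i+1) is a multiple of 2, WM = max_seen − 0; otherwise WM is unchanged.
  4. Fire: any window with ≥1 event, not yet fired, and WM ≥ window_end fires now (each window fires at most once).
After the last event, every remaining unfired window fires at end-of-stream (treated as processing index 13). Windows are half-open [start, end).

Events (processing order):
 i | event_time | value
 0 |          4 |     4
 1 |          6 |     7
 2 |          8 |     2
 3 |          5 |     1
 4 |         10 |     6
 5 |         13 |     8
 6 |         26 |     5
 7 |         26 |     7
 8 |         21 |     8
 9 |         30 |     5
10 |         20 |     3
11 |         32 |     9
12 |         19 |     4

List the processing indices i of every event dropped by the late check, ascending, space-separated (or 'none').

3 8 10 12

i=0 t=4 v=4: → [4,10); WM=−∞
i=1 t=6 v=7: → [4,12); WM=6
i=2 t=8 v=2: → [4,14); WM=6
i=3 t=5 v=1: DROP (t<6-0); WM=8
i=4 t=10 v=6: → [4,16); WM=8
i=5 t=13 v=8: → [4,19); WM=13
i=6 t=26 v=5: → [26,32); WM=13
i=7 t=26 v=7: → [26,32); WM=26
i=8 t=21 v=8: DROP (t<26-0); WM=26
i=9 t=30 v=5: → [26,36); WM=30
i=10 t=20 v=3: DROP (t<30-0); WM=30
i=11 t=32 v=9: → [26,38); WM=32
i=12 t=19 v=4: DROP (t<32-0); WM=32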